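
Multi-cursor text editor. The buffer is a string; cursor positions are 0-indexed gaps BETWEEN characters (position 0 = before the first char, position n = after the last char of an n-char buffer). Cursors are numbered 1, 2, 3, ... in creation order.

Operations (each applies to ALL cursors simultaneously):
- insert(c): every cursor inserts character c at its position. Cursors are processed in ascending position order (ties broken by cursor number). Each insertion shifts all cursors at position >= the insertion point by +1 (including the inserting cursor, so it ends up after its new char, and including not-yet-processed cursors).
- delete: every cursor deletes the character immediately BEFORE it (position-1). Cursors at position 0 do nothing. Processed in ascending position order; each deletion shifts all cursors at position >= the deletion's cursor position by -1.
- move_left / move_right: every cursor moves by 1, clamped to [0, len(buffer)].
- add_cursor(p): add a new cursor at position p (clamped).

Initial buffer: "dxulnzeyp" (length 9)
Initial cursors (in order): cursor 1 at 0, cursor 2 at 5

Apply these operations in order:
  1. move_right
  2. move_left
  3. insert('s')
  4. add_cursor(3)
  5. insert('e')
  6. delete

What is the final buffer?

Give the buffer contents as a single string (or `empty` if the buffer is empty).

Answer: sdxulnszeyp

Derivation:
After op 1 (move_right): buffer="dxulnzeyp" (len 9), cursors c1@1 c2@6, authorship .........
After op 2 (move_left): buffer="dxulnzeyp" (len 9), cursors c1@0 c2@5, authorship .........
After op 3 (insert('s')): buffer="sdxulnszeyp" (len 11), cursors c1@1 c2@7, authorship 1.....2....
After op 4 (add_cursor(3)): buffer="sdxulnszeyp" (len 11), cursors c1@1 c3@3 c2@7, authorship 1.....2....
After op 5 (insert('e')): buffer="sedxeulnsezeyp" (len 14), cursors c1@2 c3@5 c2@10, authorship 11..3...22....
After op 6 (delete): buffer="sdxulnszeyp" (len 11), cursors c1@1 c3@3 c2@7, authorship 1.....2....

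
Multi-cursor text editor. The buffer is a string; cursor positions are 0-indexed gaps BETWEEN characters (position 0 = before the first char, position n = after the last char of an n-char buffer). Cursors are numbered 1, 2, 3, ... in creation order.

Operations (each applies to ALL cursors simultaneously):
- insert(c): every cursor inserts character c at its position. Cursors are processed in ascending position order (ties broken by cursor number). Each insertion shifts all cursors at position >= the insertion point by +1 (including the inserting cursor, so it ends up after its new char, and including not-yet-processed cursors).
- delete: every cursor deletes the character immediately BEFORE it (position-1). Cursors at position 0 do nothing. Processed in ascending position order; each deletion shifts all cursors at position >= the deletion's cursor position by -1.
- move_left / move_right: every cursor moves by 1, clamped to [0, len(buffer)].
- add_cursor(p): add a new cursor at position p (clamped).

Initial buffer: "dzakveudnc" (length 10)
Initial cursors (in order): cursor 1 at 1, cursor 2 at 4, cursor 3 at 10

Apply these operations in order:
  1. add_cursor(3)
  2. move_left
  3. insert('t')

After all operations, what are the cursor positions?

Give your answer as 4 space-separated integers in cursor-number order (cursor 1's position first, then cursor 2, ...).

After op 1 (add_cursor(3)): buffer="dzakveudnc" (len 10), cursors c1@1 c4@3 c2@4 c3@10, authorship ..........
After op 2 (move_left): buffer="dzakveudnc" (len 10), cursors c1@0 c4@2 c2@3 c3@9, authorship ..........
After op 3 (insert('t')): buffer="tdztatkveudntc" (len 14), cursors c1@1 c4@4 c2@6 c3@13, authorship 1..4.2......3.

Answer: 1 6 13 4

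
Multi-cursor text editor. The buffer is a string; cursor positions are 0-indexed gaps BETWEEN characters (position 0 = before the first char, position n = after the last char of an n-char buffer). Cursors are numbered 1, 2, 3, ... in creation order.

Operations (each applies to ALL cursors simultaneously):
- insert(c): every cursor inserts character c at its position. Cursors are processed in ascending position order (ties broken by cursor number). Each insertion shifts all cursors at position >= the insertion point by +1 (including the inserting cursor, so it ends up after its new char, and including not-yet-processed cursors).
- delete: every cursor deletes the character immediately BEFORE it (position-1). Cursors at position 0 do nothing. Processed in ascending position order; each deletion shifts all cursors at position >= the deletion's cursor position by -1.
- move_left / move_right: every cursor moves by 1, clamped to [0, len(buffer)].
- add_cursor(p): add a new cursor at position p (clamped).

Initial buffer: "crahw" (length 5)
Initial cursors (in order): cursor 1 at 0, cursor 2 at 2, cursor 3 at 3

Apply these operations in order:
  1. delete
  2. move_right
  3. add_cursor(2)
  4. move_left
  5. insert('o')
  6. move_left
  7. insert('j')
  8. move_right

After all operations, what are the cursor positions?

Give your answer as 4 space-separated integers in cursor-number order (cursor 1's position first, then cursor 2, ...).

Answer: 2 9 9 9

Derivation:
After op 1 (delete): buffer="chw" (len 3), cursors c1@0 c2@1 c3@1, authorship ...
After op 2 (move_right): buffer="chw" (len 3), cursors c1@1 c2@2 c3@2, authorship ...
After op 3 (add_cursor(2)): buffer="chw" (len 3), cursors c1@1 c2@2 c3@2 c4@2, authorship ...
After op 4 (move_left): buffer="chw" (len 3), cursors c1@0 c2@1 c3@1 c4@1, authorship ...
After op 5 (insert('o')): buffer="ocooohw" (len 7), cursors c1@1 c2@5 c3@5 c4@5, authorship 1.234..
After op 6 (move_left): buffer="ocooohw" (len 7), cursors c1@0 c2@4 c3@4 c4@4, authorship 1.234..
After op 7 (insert('j')): buffer="jocoojjjohw" (len 11), cursors c1@1 c2@8 c3@8 c4@8, authorship 11.232344..
After op 8 (move_right): buffer="jocoojjjohw" (len 11), cursors c1@2 c2@9 c3@9 c4@9, authorship 11.232344..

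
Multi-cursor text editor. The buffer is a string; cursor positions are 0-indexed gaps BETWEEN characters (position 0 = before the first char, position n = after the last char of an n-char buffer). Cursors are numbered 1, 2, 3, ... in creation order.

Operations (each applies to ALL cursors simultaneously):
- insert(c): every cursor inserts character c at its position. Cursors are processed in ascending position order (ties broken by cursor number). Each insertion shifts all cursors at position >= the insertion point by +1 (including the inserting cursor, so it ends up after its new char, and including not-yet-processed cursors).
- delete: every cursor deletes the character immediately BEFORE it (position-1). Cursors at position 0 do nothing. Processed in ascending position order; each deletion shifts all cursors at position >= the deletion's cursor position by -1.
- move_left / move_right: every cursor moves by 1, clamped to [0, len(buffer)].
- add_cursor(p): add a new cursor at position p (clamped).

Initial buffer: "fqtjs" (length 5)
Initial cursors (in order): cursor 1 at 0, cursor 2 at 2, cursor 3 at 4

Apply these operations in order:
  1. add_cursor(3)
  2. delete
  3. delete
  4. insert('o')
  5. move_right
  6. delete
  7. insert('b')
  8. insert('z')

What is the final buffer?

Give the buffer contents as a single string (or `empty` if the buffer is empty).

After op 1 (add_cursor(3)): buffer="fqtjs" (len 5), cursors c1@0 c2@2 c4@3 c3@4, authorship .....
After op 2 (delete): buffer="fs" (len 2), cursors c1@0 c2@1 c3@1 c4@1, authorship ..
After op 3 (delete): buffer="s" (len 1), cursors c1@0 c2@0 c3@0 c4@0, authorship .
After op 4 (insert('o')): buffer="oooos" (len 5), cursors c1@4 c2@4 c3@4 c4@4, authorship 1234.
After op 5 (move_right): buffer="oooos" (len 5), cursors c1@5 c2@5 c3@5 c4@5, authorship 1234.
After op 6 (delete): buffer="o" (len 1), cursors c1@1 c2@1 c3@1 c4@1, authorship 1
After op 7 (insert('b')): buffer="obbbb" (len 5), cursors c1@5 c2@5 c3@5 c4@5, authorship 11234
After op 8 (insert('z')): buffer="obbbbzzzz" (len 9), cursors c1@9 c2@9 c3@9 c4@9, authorship 112341234

Answer: obbbbzzzz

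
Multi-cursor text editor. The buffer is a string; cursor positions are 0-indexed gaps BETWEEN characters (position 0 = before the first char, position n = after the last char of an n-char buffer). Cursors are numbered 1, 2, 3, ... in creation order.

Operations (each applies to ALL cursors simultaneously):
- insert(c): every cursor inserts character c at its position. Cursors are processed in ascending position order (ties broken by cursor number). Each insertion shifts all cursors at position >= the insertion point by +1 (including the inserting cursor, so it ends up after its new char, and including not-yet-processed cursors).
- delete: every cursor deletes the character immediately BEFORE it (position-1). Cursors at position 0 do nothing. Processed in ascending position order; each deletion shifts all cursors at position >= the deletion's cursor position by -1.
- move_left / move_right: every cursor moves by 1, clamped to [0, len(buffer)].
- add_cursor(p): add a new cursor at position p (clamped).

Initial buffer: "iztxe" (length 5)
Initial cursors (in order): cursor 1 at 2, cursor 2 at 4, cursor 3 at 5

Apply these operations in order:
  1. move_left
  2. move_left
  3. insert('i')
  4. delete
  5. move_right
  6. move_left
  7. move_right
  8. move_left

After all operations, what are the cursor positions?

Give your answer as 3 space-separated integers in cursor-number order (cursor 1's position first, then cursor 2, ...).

After op 1 (move_left): buffer="iztxe" (len 5), cursors c1@1 c2@3 c3@4, authorship .....
After op 2 (move_left): buffer="iztxe" (len 5), cursors c1@0 c2@2 c3@3, authorship .....
After op 3 (insert('i')): buffer="iizitixe" (len 8), cursors c1@1 c2@4 c3@6, authorship 1..2.3..
After op 4 (delete): buffer="iztxe" (len 5), cursors c1@0 c2@2 c3@3, authorship .....
After op 5 (move_right): buffer="iztxe" (len 5), cursors c1@1 c2@3 c3@4, authorship .....
After op 6 (move_left): buffer="iztxe" (len 5), cursors c1@0 c2@2 c3@3, authorship .....
After op 7 (move_right): buffer="iztxe" (len 5), cursors c1@1 c2@3 c3@4, authorship .....
After op 8 (move_left): buffer="iztxe" (len 5), cursors c1@0 c2@2 c3@3, authorship .....

Answer: 0 2 3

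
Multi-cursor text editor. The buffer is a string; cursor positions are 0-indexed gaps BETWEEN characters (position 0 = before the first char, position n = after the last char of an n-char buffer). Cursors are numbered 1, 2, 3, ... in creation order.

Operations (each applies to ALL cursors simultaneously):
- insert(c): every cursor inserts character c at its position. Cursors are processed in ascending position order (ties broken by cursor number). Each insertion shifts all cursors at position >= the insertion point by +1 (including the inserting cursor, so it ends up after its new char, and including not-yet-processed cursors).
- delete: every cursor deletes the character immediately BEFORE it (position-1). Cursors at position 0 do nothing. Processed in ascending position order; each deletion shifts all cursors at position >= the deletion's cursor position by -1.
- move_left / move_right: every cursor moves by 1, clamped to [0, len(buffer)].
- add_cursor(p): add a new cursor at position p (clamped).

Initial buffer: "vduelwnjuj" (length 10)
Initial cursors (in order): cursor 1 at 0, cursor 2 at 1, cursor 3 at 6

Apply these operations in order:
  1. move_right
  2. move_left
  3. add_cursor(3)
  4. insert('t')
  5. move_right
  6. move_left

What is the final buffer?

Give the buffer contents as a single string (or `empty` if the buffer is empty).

After op 1 (move_right): buffer="vduelwnjuj" (len 10), cursors c1@1 c2@2 c3@7, authorship ..........
After op 2 (move_left): buffer="vduelwnjuj" (len 10), cursors c1@0 c2@1 c3@6, authorship ..........
After op 3 (add_cursor(3)): buffer="vduelwnjuj" (len 10), cursors c1@0 c2@1 c4@3 c3@6, authorship ..........
After op 4 (insert('t')): buffer="tvtdutelwtnjuj" (len 14), cursors c1@1 c2@3 c4@6 c3@10, authorship 1.2..4...3....
After op 5 (move_right): buffer="tvtdutelwtnjuj" (len 14), cursors c1@2 c2@4 c4@7 c3@11, authorship 1.2..4...3....
After op 6 (move_left): buffer="tvtdutelwtnjuj" (len 14), cursors c1@1 c2@3 c4@6 c3@10, authorship 1.2..4...3....

Answer: tvtdutelwtnjuj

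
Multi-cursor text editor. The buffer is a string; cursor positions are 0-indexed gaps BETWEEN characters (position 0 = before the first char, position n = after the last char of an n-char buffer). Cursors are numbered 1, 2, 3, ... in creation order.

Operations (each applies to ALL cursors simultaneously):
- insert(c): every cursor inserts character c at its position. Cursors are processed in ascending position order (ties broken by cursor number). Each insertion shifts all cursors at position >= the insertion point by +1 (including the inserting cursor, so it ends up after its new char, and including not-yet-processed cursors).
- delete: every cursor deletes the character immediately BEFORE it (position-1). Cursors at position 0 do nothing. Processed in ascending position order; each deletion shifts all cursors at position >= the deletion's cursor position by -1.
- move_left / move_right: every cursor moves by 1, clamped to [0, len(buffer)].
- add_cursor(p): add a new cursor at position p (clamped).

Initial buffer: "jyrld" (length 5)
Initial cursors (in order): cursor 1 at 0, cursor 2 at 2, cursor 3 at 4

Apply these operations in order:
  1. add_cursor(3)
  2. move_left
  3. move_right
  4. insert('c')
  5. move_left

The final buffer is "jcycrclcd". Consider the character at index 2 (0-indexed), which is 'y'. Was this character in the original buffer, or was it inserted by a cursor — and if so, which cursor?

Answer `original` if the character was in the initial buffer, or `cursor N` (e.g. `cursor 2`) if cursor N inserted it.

Answer: original

Derivation:
After op 1 (add_cursor(3)): buffer="jyrld" (len 5), cursors c1@0 c2@2 c4@3 c3@4, authorship .....
After op 2 (move_left): buffer="jyrld" (len 5), cursors c1@0 c2@1 c4@2 c3@3, authorship .....
After op 3 (move_right): buffer="jyrld" (len 5), cursors c1@1 c2@2 c4@3 c3@4, authorship .....
After op 4 (insert('c')): buffer="jcycrclcd" (len 9), cursors c1@2 c2@4 c4@6 c3@8, authorship .1.2.4.3.
After op 5 (move_left): buffer="jcycrclcd" (len 9), cursors c1@1 c2@3 c4@5 c3@7, authorship .1.2.4.3.
Authorship (.=original, N=cursor N): . 1 . 2 . 4 . 3 .
Index 2: author = original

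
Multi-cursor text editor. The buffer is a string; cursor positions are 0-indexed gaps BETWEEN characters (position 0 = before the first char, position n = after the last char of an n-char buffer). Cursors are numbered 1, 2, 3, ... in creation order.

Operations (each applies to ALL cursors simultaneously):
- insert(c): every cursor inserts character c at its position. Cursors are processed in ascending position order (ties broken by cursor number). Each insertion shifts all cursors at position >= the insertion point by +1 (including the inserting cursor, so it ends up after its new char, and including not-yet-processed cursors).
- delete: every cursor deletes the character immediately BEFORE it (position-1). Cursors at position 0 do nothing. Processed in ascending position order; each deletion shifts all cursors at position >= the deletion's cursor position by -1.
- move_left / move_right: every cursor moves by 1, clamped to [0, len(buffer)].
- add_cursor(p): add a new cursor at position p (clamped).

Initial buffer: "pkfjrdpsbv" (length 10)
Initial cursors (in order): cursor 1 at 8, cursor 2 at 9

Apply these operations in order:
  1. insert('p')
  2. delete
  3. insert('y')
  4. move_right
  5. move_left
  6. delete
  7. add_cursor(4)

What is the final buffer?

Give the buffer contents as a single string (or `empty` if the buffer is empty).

Answer: pkfjrdpsbv

Derivation:
After op 1 (insert('p')): buffer="pkfjrdpspbpv" (len 12), cursors c1@9 c2@11, authorship ........1.2.
After op 2 (delete): buffer="pkfjrdpsbv" (len 10), cursors c1@8 c2@9, authorship ..........
After op 3 (insert('y')): buffer="pkfjrdpsybyv" (len 12), cursors c1@9 c2@11, authorship ........1.2.
After op 4 (move_right): buffer="pkfjrdpsybyv" (len 12), cursors c1@10 c2@12, authorship ........1.2.
After op 5 (move_left): buffer="pkfjrdpsybyv" (len 12), cursors c1@9 c2@11, authorship ........1.2.
After op 6 (delete): buffer="pkfjrdpsbv" (len 10), cursors c1@8 c2@9, authorship ..........
After op 7 (add_cursor(4)): buffer="pkfjrdpsbv" (len 10), cursors c3@4 c1@8 c2@9, authorship ..........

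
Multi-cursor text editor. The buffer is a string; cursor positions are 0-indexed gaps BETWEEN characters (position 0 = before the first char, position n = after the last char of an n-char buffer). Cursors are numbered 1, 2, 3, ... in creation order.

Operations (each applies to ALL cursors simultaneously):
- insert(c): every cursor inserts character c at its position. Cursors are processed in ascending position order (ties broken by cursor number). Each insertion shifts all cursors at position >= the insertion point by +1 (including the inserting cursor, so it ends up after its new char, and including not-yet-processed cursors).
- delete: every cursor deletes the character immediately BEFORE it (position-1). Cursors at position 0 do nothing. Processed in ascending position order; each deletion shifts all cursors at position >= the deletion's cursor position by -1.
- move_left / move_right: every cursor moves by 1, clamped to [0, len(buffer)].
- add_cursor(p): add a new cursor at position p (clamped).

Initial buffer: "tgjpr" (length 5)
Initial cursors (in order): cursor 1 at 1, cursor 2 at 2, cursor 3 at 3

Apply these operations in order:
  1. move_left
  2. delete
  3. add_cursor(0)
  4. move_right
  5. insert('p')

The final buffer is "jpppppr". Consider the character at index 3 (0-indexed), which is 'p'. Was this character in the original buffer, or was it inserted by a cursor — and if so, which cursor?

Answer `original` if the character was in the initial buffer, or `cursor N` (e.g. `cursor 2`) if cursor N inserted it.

After op 1 (move_left): buffer="tgjpr" (len 5), cursors c1@0 c2@1 c3@2, authorship .....
After op 2 (delete): buffer="jpr" (len 3), cursors c1@0 c2@0 c3@0, authorship ...
After op 3 (add_cursor(0)): buffer="jpr" (len 3), cursors c1@0 c2@0 c3@0 c4@0, authorship ...
After op 4 (move_right): buffer="jpr" (len 3), cursors c1@1 c2@1 c3@1 c4@1, authorship ...
After op 5 (insert('p')): buffer="jpppppr" (len 7), cursors c1@5 c2@5 c3@5 c4@5, authorship .1234..
Authorship (.=original, N=cursor N): . 1 2 3 4 . .
Index 3: author = 3

Answer: cursor 3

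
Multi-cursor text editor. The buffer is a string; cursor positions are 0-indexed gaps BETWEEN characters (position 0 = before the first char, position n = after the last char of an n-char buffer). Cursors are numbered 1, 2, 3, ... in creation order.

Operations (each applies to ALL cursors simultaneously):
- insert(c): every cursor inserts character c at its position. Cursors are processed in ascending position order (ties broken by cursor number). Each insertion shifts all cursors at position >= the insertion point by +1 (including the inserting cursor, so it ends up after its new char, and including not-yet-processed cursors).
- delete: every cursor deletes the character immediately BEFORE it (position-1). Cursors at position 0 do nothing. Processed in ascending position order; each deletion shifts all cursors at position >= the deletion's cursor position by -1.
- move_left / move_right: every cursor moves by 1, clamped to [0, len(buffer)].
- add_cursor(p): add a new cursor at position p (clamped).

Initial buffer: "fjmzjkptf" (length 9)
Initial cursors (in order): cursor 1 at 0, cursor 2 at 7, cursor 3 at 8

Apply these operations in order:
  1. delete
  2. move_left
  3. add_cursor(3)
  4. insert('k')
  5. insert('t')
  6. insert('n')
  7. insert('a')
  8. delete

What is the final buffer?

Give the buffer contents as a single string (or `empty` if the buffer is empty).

Answer: ktnfjmktnzjkkttnnkf

Derivation:
After op 1 (delete): buffer="fjmzjkf" (len 7), cursors c1@0 c2@6 c3@6, authorship .......
After op 2 (move_left): buffer="fjmzjkf" (len 7), cursors c1@0 c2@5 c3@5, authorship .......
After op 3 (add_cursor(3)): buffer="fjmzjkf" (len 7), cursors c1@0 c4@3 c2@5 c3@5, authorship .......
After op 4 (insert('k')): buffer="kfjmkzjkkkf" (len 11), cursors c1@1 c4@5 c2@9 c3@9, authorship 1...4..23..
After op 5 (insert('t')): buffer="ktfjmktzjkkttkf" (len 15), cursors c1@2 c4@7 c2@13 c3@13, authorship 11...44..2323..
After op 6 (insert('n')): buffer="ktnfjmktnzjkkttnnkf" (len 19), cursors c1@3 c4@9 c2@17 c3@17, authorship 111...444..232323..
After op 7 (insert('a')): buffer="ktnafjmktnazjkkttnnaakf" (len 23), cursors c1@4 c4@11 c2@21 c3@21, authorship 1111...4444..23232323..
After op 8 (delete): buffer="ktnfjmktnzjkkttnnkf" (len 19), cursors c1@3 c4@9 c2@17 c3@17, authorship 111...444..232323..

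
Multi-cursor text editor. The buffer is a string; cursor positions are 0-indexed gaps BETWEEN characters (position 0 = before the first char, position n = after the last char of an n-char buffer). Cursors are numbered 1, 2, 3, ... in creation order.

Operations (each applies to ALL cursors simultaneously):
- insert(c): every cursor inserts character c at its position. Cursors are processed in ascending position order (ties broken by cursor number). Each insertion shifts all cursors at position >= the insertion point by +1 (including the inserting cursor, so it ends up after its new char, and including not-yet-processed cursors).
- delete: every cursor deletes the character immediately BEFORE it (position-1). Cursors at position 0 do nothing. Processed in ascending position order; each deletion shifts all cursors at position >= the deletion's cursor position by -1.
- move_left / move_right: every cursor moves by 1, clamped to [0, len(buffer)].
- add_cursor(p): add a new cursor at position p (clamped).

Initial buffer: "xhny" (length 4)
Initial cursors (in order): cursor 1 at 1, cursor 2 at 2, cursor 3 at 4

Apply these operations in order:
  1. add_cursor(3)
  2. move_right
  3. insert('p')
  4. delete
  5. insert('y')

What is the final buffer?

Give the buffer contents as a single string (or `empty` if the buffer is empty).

After op 1 (add_cursor(3)): buffer="xhny" (len 4), cursors c1@1 c2@2 c4@3 c3@4, authorship ....
After op 2 (move_right): buffer="xhny" (len 4), cursors c1@2 c2@3 c3@4 c4@4, authorship ....
After op 3 (insert('p')): buffer="xhpnpypp" (len 8), cursors c1@3 c2@5 c3@8 c4@8, authorship ..1.2.34
After op 4 (delete): buffer="xhny" (len 4), cursors c1@2 c2@3 c3@4 c4@4, authorship ....
After op 5 (insert('y')): buffer="xhynyyyy" (len 8), cursors c1@3 c2@5 c3@8 c4@8, authorship ..1.2.34

Answer: xhynyyyy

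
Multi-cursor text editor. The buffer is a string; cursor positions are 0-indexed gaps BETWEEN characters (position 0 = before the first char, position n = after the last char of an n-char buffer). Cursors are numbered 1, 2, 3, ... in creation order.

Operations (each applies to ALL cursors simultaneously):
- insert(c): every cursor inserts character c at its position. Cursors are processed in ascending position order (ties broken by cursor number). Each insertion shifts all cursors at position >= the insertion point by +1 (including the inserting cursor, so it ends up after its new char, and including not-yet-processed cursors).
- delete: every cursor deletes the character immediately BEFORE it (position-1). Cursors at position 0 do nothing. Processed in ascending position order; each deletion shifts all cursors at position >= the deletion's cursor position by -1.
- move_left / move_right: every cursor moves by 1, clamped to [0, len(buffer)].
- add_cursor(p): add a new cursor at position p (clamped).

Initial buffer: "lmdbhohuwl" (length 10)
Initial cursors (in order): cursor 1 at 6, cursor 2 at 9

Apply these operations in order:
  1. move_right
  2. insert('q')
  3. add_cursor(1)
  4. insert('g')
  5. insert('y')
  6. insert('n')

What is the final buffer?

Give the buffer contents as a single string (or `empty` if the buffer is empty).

After op 1 (move_right): buffer="lmdbhohuwl" (len 10), cursors c1@7 c2@10, authorship ..........
After op 2 (insert('q')): buffer="lmdbhohquwlq" (len 12), cursors c1@8 c2@12, authorship .......1...2
After op 3 (add_cursor(1)): buffer="lmdbhohquwlq" (len 12), cursors c3@1 c1@8 c2@12, authorship .......1...2
After op 4 (insert('g')): buffer="lgmdbhohqguwlqg" (len 15), cursors c3@2 c1@10 c2@15, authorship .3......11...22
After op 5 (insert('y')): buffer="lgymdbhohqgyuwlqgy" (len 18), cursors c3@3 c1@12 c2@18, authorship .33......111...222
After op 6 (insert('n')): buffer="lgynmdbhohqgynuwlqgyn" (len 21), cursors c3@4 c1@14 c2@21, authorship .333......1111...2222

Answer: lgynmdbhohqgynuwlqgyn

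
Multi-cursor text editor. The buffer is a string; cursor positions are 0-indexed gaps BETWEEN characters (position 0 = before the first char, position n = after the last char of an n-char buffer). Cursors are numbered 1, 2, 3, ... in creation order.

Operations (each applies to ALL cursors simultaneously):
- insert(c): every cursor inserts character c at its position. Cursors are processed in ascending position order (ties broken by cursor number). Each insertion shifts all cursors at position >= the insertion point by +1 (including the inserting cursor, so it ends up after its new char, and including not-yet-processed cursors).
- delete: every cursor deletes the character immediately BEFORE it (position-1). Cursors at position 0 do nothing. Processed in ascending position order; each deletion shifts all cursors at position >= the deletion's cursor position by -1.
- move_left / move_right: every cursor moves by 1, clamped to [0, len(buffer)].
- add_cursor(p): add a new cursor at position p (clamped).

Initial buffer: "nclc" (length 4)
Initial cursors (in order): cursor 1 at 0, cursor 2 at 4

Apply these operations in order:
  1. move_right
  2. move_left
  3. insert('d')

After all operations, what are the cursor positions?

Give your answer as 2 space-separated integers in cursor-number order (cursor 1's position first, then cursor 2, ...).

After op 1 (move_right): buffer="nclc" (len 4), cursors c1@1 c2@4, authorship ....
After op 2 (move_left): buffer="nclc" (len 4), cursors c1@0 c2@3, authorship ....
After op 3 (insert('d')): buffer="dncldc" (len 6), cursors c1@1 c2@5, authorship 1...2.

Answer: 1 5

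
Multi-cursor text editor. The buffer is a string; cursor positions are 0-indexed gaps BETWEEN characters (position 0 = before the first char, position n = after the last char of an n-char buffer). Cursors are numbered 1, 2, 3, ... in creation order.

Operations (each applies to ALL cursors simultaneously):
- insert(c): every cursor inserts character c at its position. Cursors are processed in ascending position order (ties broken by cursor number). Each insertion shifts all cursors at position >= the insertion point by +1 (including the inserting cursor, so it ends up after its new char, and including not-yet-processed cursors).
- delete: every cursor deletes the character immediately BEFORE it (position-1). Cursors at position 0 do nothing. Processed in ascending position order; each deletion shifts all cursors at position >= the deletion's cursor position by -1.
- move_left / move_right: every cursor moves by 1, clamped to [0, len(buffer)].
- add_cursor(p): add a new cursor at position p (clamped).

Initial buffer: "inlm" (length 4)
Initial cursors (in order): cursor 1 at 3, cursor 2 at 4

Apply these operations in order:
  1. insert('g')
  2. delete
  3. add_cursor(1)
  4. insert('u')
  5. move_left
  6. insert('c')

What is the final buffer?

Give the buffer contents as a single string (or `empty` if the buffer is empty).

Answer: icunlcumcu

Derivation:
After op 1 (insert('g')): buffer="inlgmg" (len 6), cursors c1@4 c2@6, authorship ...1.2
After op 2 (delete): buffer="inlm" (len 4), cursors c1@3 c2@4, authorship ....
After op 3 (add_cursor(1)): buffer="inlm" (len 4), cursors c3@1 c1@3 c2@4, authorship ....
After op 4 (insert('u')): buffer="iunlumu" (len 7), cursors c3@2 c1@5 c2@7, authorship .3..1.2
After op 5 (move_left): buffer="iunlumu" (len 7), cursors c3@1 c1@4 c2@6, authorship .3..1.2
After op 6 (insert('c')): buffer="icunlcumcu" (len 10), cursors c3@2 c1@6 c2@9, authorship .33..11.22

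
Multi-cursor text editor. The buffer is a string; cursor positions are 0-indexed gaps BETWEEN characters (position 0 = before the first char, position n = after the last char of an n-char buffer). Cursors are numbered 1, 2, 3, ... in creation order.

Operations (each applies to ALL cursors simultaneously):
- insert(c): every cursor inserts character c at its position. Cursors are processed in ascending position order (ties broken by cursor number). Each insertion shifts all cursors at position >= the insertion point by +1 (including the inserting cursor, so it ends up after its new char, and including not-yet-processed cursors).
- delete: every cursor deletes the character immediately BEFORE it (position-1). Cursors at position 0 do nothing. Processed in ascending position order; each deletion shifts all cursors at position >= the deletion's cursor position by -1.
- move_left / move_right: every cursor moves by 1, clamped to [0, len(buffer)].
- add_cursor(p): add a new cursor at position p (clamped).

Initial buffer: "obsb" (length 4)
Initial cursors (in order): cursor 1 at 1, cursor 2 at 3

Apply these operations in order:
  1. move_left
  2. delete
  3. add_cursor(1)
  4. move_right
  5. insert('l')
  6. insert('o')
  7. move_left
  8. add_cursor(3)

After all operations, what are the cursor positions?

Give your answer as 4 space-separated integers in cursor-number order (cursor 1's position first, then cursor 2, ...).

Answer: 2 7 7 3

Derivation:
After op 1 (move_left): buffer="obsb" (len 4), cursors c1@0 c2@2, authorship ....
After op 2 (delete): buffer="osb" (len 3), cursors c1@0 c2@1, authorship ...
After op 3 (add_cursor(1)): buffer="osb" (len 3), cursors c1@0 c2@1 c3@1, authorship ...
After op 4 (move_right): buffer="osb" (len 3), cursors c1@1 c2@2 c3@2, authorship ...
After op 5 (insert('l')): buffer="olsllb" (len 6), cursors c1@2 c2@5 c3@5, authorship .1.23.
After op 6 (insert('o')): buffer="oloslloob" (len 9), cursors c1@3 c2@8 c3@8, authorship .11.2323.
After op 7 (move_left): buffer="oloslloob" (len 9), cursors c1@2 c2@7 c3@7, authorship .11.2323.
After op 8 (add_cursor(3)): buffer="oloslloob" (len 9), cursors c1@2 c4@3 c2@7 c3@7, authorship .11.2323.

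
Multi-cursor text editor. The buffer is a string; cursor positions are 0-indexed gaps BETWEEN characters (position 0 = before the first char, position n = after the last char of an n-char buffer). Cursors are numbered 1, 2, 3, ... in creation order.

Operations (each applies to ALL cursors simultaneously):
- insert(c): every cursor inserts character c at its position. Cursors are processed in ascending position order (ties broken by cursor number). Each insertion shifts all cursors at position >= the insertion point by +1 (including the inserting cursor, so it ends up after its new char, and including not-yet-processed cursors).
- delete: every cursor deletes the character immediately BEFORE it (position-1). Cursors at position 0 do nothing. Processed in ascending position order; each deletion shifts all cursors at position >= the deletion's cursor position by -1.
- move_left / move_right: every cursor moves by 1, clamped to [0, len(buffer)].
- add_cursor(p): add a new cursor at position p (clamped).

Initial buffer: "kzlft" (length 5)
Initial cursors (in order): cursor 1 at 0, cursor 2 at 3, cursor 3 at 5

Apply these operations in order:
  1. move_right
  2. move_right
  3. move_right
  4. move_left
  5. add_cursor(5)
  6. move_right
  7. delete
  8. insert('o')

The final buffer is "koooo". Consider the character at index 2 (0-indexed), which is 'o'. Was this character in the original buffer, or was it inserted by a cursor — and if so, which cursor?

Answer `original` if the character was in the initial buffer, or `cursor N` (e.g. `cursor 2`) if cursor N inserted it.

Answer: cursor 2

Derivation:
After op 1 (move_right): buffer="kzlft" (len 5), cursors c1@1 c2@4 c3@5, authorship .....
After op 2 (move_right): buffer="kzlft" (len 5), cursors c1@2 c2@5 c3@5, authorship .....
After op 3 (move_right): buffer="kzlft" (len 5), cursors c1@3 c2@5 c3@5, authorship .....
After op 4 (move_left): buffer="kzlft" (len 5), cursors c1@2 c2@4 c3@4, authorship .....
After op 5 (add_cursor(5)): buffer="kzlft" (len 5), cursors c1@2 c2@4 c3@4 c4@5, authorship .....
After op 6 (move_right): buffer="kzlft" (len 5), cursors c1@3 c2@5 c3@5 c4@5, authorship .....
After op 7 (delete): buffer="k" (len 1), cursors c1@1 c2@1 c3@1 c4@1, authorship .
After op 8 (insert('o')): buffer="koooo" (len 5), cursors c1@5 c2@5 c3@5 c4@5, authorship .1234
Authorship (.=original, N=cursor N): . 1 2 3 4
Index 2: author = 2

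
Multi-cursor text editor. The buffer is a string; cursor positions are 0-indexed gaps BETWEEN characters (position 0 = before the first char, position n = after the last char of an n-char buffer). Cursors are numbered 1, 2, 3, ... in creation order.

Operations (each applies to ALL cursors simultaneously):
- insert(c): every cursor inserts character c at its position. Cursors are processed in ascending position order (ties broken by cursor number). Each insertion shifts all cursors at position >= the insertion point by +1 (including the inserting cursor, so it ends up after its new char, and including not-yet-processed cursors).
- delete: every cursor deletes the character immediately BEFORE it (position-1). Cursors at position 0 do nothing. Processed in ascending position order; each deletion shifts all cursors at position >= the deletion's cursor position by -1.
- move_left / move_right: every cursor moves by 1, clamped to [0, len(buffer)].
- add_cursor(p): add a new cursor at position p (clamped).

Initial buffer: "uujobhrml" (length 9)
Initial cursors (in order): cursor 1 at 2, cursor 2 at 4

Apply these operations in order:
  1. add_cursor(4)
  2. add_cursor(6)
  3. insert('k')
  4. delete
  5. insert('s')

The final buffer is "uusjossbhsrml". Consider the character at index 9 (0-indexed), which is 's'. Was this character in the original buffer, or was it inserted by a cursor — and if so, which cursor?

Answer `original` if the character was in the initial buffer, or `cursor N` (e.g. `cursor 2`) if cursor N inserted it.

Answer: cursor 4

Derivation:
After op 1 (add_cursor(4)): buffer="uujobhrml" (len 9), cursors c1@2 c2@4 c3@4, authorship .........
After op 2 (add_cursor(6)): buffer="uujobhrml" (len 9), cursors c1@2 c2@4 c3@4 c4@6, authorship .........
After op 3 (insert('k')): buffer="uukjokkbhkrml" (len 13), cursors c1@3 c2@7 c3@7 c4@10, authorship ..1..23..4...
After op 4 (delete): buffer="uujobhrml" (len 9), cursors c1@2 c2@4 c3@4 c4@6, authorship .........
After op 5 (insert('s')): buffer="uusjossbhsrml" (len 13), cursors c1@3 c2@7 c3@7 c4@10, authorship ..1..23..4...
Authorship (.=original, N=cursor N): . . 1 . . 2 3 . . 4 . . .
Index 9: author = 4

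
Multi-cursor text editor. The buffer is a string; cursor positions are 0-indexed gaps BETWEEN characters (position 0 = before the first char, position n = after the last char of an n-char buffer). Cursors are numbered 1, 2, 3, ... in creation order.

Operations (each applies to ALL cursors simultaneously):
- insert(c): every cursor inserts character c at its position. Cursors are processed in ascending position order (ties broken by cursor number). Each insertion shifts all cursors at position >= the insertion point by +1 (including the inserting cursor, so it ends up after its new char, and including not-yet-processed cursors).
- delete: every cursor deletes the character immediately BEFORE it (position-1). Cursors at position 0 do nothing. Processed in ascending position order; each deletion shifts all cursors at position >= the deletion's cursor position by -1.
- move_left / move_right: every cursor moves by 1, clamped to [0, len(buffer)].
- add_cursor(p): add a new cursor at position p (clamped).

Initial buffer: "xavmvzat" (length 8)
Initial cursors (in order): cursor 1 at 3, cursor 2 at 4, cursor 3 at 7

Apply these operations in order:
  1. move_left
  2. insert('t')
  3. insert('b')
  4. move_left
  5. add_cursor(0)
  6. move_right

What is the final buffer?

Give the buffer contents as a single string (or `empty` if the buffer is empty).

Answer: xatbvtbmvztbat

Derivation:
After op 1 (move_left): buffer="xavmvzat" (len 8), cursors c1@2 c2@3 c3@6, authorship ........
After op 2 (insert('t')): buffer="xatvtmvztat" (len 11), cursors c1@3 c2@5 c3@9, authorship ..1.2...3..
After op 3 (insert('b')): buffer="xatbvtbmvztbat" (len 14), cursors c1@4 c2@7 c3@12, authorship ..11.22...33..
After op 4 (move_left): buffer="xatbvtbmvztbat" (len 14), cursors c1@3 c2@6 c3@11, authorship ..11.22...33..
After op 5 (add_cursor(0)): buffer="xatbvtbmvztbat" (len 14), cursors c4@0 c1@3 c2@6 c3@11, authorship ..11.22...33..
After op 6 (move_right): buffer="xatbvtbmvztbat" (len 14), cursors c4@1 c1@4 c2@7 c3@12, authorship ..11.22...33..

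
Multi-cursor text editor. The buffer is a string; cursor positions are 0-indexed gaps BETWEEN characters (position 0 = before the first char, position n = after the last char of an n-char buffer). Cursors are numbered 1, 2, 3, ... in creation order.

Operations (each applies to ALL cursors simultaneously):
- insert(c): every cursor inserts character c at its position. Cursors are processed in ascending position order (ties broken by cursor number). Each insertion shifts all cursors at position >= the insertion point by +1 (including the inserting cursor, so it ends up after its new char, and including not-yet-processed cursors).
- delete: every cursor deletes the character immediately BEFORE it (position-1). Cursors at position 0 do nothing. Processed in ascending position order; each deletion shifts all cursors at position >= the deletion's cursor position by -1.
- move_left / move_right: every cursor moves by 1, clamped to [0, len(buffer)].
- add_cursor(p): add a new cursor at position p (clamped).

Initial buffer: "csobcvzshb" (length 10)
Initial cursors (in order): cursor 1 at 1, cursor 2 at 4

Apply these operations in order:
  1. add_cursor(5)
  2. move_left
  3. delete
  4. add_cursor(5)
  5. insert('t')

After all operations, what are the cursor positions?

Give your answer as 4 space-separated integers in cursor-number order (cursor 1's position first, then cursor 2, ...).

Answer: 1 5 5 9

Derivation:
After op 1 (add_cursor(5)): buffer="csobcvzshb" (len 10), cursors c1@1 c2@4 c3@5, authorship ..........
After op 2 (move_left): buffer="csobcvzshb" (len 10), cursors c1@0 c2@3 c3@4, authorship ..........
After op 3 (delete): buffer="cscvzshb" (len 8), cursors c1@0 c2@2 c3@2, authorship ........
After op 4 (add_cursor(5)): buffer="cscvzshb" (len 8), cursors c1@0 c2@2 c3@2 c4@5, authorship ........
After op 5 (insert('t')): buffer="tcsttcvztshb" (len 12), cursors c1@1 c2@5 c3@5 c4@9, authorship 1..23...4...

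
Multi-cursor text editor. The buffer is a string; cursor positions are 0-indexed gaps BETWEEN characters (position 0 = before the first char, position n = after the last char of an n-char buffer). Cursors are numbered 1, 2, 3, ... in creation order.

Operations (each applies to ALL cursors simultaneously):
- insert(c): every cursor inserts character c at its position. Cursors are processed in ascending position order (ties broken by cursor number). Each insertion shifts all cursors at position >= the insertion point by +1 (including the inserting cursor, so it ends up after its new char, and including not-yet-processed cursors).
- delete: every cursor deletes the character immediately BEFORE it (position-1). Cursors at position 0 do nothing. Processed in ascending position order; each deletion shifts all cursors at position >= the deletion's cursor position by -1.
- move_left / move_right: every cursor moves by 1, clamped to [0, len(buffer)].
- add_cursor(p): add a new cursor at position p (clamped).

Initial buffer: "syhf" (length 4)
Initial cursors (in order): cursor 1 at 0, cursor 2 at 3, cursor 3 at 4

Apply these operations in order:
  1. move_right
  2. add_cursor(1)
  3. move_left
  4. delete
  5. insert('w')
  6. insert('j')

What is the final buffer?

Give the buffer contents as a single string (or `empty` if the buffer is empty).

Answer: wwjjswwjjf

Derivation:
After op 1 (move_right): buffer="syhf" (len 4), cursors c1@1 c2@4 c3@4, authorship ....
After op 2 (add_cursor(1)): buffer="syhf" (len 4), cursors c1@1 c4@1 c2@4 c3@4, authorship ....
After op 3 (move_left): buffer="syhf" (len 4), cursors c1@0 c4@0 c2@3 c3@3, authorship ....
After op 4 (delete): buffer="sf" (len 2), cursors c1@0 c4@0 c2@1 c3@1, authorship ..
After op 5 (insert('w')): buffer="wwswwf" (len 6), cursors c1@2 c4@2 c2@5 c3@5, authorship 14.23.
After op 6 (insert('j')): buffer="wwjjswwjjf" (len 10), cursors c1@4 c4@4 c2@9 c3@9, authorship 1414.2323.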